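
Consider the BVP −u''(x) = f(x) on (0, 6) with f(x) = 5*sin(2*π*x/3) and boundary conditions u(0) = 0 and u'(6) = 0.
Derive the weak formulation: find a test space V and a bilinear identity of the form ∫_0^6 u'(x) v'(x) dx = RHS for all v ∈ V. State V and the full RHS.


V = {v ∈ H^1(0, 6) : v(0) = 0} (test functions vanish at x = 0 where u is specified); weak form: ∫_0^6 u'v' dx = ∫_0^6 (5*sin(2*π*x/3)) v dx for all v ∈ V.

Multiply both sides by a test function v and integrate from 0 to 6:
  ∫_0^6 −u''(x) v(x) dx = ∫_0^6 f(x) v(x) dx.
Integrate the LHS by parts once:
  ∫_0^6 −u'' v dx = −[u'(x) v(x)]_0^6 + ∫_0^6 u'(x) v'(x) dx.
Thus ∫_0^6 u'(x) v'(x) dx = ∫_0^6 f(x) v(x) dx + [u'(x) v(x)]_0^6.
Choose V so that boundary terms are either known or forced to vanish.
Mixed BC: u(0) = 0 (Dirichlet) and u'(6) = 0 (Neumann). Define V = {v ∈ H^1(0, 6) : v(0) = 0}. Then [u' v]_0^6 = u'(6)·v(6) − u'(0)·0 = 0.
Weak formulation: find u (satisfying any essential BC) such that ∫_0^6 u'(x) v'(x) dx = ∫_0^6 f v dx for all v ∈ V (Dirichlet at 0 absorbed into V; the Neumann datum at x = 6 is zero, so no boundary term remains).
Substituting f(x) = 5*sin(2*π*x/3), the right-hand side is ∫_0^6 (5*sin(2*π*x/3)) v dx.


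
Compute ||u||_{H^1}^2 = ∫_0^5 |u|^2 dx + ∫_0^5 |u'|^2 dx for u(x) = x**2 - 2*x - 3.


||u||_{H^1}^2 = 595/3

The H^1 norm (squared) on an interval (0, L) is
  ||u||_{H^1}^2 = ∫_0^L u(x)^2 dx + ∫_0^L u'(x)^2 dx.
Compute u'(x) = 2*x - 2.
Then u(x)^2 = x**4 - 4*x**3 - 2*x**2 + 12*x + 9 and u'(x)^2 = 4*x**2 - 8*x + 4.
Integrate each monomial from 0 to 5 using ∫_0^5 c·x^n dx = c·5^(n+1)/(n+1):
  ∫_0^5 u(x)^2 dx = ∫_0^5 (x^4 - 4*x^3 - 2*x^2 + 12*x + 9) dx. Term by term:
    ∫_0^5 x^4 dx = 625;  ∫_0^5 -4*x^3 dx = -625;  ∫_0^5 -2*x^2 dx = -250/3;
    ∫_0^5 12*x dx = 150;  ∫_0^5 9 dx = 45.
  Sum: 625 − 625 − 250/3 + 150 + 45 = 335/3.
  ∫_0^5 u'(x)^2 dx = ∫_0^5 (4*x^2 - 8*x + 4) dx. Term by term:
    ∫_0^5 4*x^2 dx = 500/3;  ∫_0^5 -8*x dx = -100;  ∫_0^5 4 dx = 20.
  Sum: 500/3 − 100 + 20 = 260/3.
Adding: ||u||_{H^1}^2 = 335/3 + 260/3 = 595/3.


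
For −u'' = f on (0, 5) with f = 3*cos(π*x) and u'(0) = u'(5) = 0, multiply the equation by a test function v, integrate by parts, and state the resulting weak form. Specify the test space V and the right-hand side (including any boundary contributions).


V = H^1(0, 5) (no boundary constraint on v; u is determined up to an additive constant); weak form: ∫_0^5 u'v' dx = ∫_0^5 (3*cos(π*x)) v dx for all v ∈ V.

Multiply both sides by a test function v and integrate from 0 to 5:
  ∫_0^5 −u''(x) v(x) dx = ∫_0^5 f(x) v(x) dx.
Integrate the LHS by parts once:
  ∫_0^5 −u'' v dx = −[u'(x) v(x)]_0^5 + ∫_0^5 u'(x) v'(x) dx.
Thus ∫_0^5 u'(x) v'(x) dx = ∫_0^5 f(x) v(x) dx + [u'(x) v(x)]_0^5.
Choose V so that boundary terms are either known or forced to vanish.
u has homogeneous Neumann: u'(0) = u'(5) = 0. So [u' v]_0^5 = 0·v(5) − 0·v(0) = 0 for any v; take V = H^1(0, 5).
Weak formulation: find u (satisfying any essential BC) such that ∫_0^5 u'(x) v'(x) dx = ∫_0^5 f v dx for all v ∈ V (homogeneous Neumann, so boundary terms vanish).
Substituting f(x) = 3*cos(π*x), the right-hand side is ∫_0^5 (3*cos(π*x)) v dx.
Compatibility check (pure Neumann): taking v ≡ 1 ∈ V gives 0 = ∫_0^5 f dx + (0) − (0), i.e. ∫_0^5 f dx must equal u'(0) − u'(5) = 0. Indeed ∫_0^5 (3*cos(π*x)) dx = 0, so the data are compatible. The solution is then unique only up to an additive constant (fix it e.g. by requiring ∫_0^5 u dx = 0).


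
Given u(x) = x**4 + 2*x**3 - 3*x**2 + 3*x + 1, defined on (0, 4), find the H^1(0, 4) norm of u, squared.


||u||_{H^1}^2 = 5535896/45

The H^1 norm (squared) on an interval (0, L) is
  ||u||_{H^1}^2 = ∫_0^L u(x)^2 dx + ∫_0^L u'(x)^2 dx.
Compute u'(x) = 4*x**3 + 6*x**2 - 6*x + 3.
Then u(x)^2 = x**8 + 4*x**7 - 2*x**6 - 6*x**5 + 23*x**4 - 14*x**3 + 3*x**2 + 6*x + 1 and u'(x)^2 = 16*x**6 + 48*x**5 - 12*x**4 - 48*x**3 + 72*x**2 - 36*x + 9.
Integrate each monomial from 0 to 4 using ∫_0^4 c·x^n dx = c·4^(n+1)/(n+1):
  ∫_0^4 u(x)^2 dx = ∫_0^4 (x^8 + 4*x^7 - 2*x^6 - 6*x^5 + 23*x^4 - 14*x^3 + 3*x^2 + 6*x + 1) dx. Term by term:
    ∫_0^4 x^8 dx = 262144/9;  ∫_0^4 4*x^7 dx = 32768;  ∫_0^4 -2*x^6 dx = -32768/7;
    ∫_0^4 -6*x^5 dx = -4096;  ∫_0^4 23*x^4 dx = 23552/5;  ∫_0^4 -14*x^3 dx = -896;
    ∫_0^4 3*x^2 dx = 64;  ∫_0^4 6*x dx = 48;  ∫_0^4 1 dx = 4.
  Sum: 262144/9 + 32768 − 32768/7 − 4096 + 23552/5 − 896 + 64 + 48 + 4 = 17970236/315.
  ∫_0^4 u'(x)^2 dx = ∫_0^4 (16*x^6 + 48*x^5 - 12*x^4 - 48*x^3 + 72*x^2 - 36*x + 9) dx. Term by term:
    ∫_0^4 16*x^6 dx = 262144/7;  ∫_0^4 48*x^5 dx = 32768;  ∫_0^4 -12*x^4 dx = -12288/5;
    ∫_0^4 -48*x^3 dx = -3072;  ∫_0^4 72*x^2 dx = 1536;  ∫_0^4 -36*x dx = -288;
    ∫_0^4 9 dx = 36.
  Sum: 262144/7 + 32768 − 12288/5 − 3072 + 1536 − 288 + 36 = 2309004/35.
Adding: ||u||_{H^1}^2 = 17970236/315 + 2309004/35 = 5535896/45.


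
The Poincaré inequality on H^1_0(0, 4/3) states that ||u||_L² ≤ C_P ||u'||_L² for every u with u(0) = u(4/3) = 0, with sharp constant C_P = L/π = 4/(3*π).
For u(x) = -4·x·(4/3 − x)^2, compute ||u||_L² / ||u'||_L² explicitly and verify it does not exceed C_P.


||u||_L² / ||u'||_L² = 2*sqrt(14)/21 < C_P = 4/(3*π).

u(x) = -4·x·(4/3 − x)^2, so u'(x) = -12*x^2 + 64*x/3 - 64/9.
u(x) = -4·x·(4/3 − x)^2 vanishes at x = 0 and x = 4/3, so u ∈ H^1_0(0, 4/3). Differentiate via the product rule and integrate the resulting polynomials term by term.
  ∫_0^4/3 u² dx = ∫_0^4/3 (16*x^6 - 256*x^5/3 + 512*x^4/3 - 4096*x^3/27 + 4096*x^2/81) dx. Term by term:
    ∫_0^4/3 16*x^6 dx = 262144/15309;  ∫_0^4/3 -256*x^5/3 dx = -524288/6561;  ∫_0^4/3 512*x^4/3 dx = 524288/3645;
    ∫_0^4/3 -4096*x^3/27 dx = -262144/2187;  ∫_0^4/3 4096*x^2/81 dx = 262144/6561.
  Sum: 262144/15309 − 524288/6561 + 524288/3645 − 262144/2187 + 262144/6561 = 262144/229635.
  ∫_0^4/3 (u')² dx = ∫_0^4/3 (144*x^4 - 512*x^3 + 5632*x^2/9 - 8192*x/27 + 4096/81) dx. Term by term:
    ∫_0^4/3 144*x^4 dx = 16384/135;  ∫_0^4/3 -512*x^3 dx = -32768/81;  ∫_0^4/3 5632*x^2/9 dx = 360448/729;
    ∫_0^4/3 -8192*x/27 dx = -65536/243;  ∫_0^4/3 4096/81 dx = 16384/243.
  Sum: 16384/135 − 32768/81 + 360448/729 − 65536/243 + 16384/243 = 32768/3645.
∫_0^4/3 u² dx = 262144/229635, so ||u||_L² = 512*sqrt(35)/2835.
∫_0^4/3 (u')² dx = 32768/3645, so ||u'||_L² = 128*sqrt(10)/135.
Ratio ||u||_L² / ||u'||_L² = 2*sqrt(14)/21.
Sharp Poincaré constant on H^1_0(0, 4/3) is C_P = L/π = 4/(3*π), achieved by sin(3*π/4·x).
A polynomial bump cannot attain the sharp Poincaré constant (only the first sine eigenfunction does), so the ratio is strictly less than C_P, consistent with ||u||_L² ≤ C_P ||u'||_L².


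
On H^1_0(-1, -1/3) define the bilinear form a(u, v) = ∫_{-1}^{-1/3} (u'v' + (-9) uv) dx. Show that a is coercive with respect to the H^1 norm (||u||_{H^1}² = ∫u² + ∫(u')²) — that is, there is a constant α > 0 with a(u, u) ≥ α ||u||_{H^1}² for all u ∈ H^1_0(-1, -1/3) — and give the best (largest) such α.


α = 9*(-4 + π^2)/(4 + 9*π^2)

Coercivity of a(·,·) on H^1_0(-1, -1/3) means a(u, u) ≥ α ||u||_{H^1}² for every u ∈ H^1_0.
The interval has length L = 2/3, and Poincaré/coercivity depend only on L. Here a(u, u) = ∫(u')² + (-9)·∫u².
Here c = -9 < 0 with |c| < (π/L)² = 9*π^2/4, so coercivity still holds. The condition a(u,u) ≥ α||u||_{H^1}² reads (1−α)∫(u')² ≥ (α−c)∫u². Any admissible α is ≤ 1 (rapidly oscillating u have ∫u²/∫(u')² → 0), and α = 1 would force 0 ≥ (1−c)∫u², impossible since c < 1; so 1−α > 0. By the sharp Poincaré inequality on H^1_0 of an interval of length L, ∫(u')² ≥ (π/L)²∫u² with equality for the first sine mode sin(π(x−x₀)/L) (x₀ the left endpoint), so the inequality holds for all u iff (1−α)(π/L)² ≥ α − c, i.e. α ≤ ((π/L)² + c)/((π/L)² + 1) = (1 + c(L/π)²)/(1 + (L/π)²). (Direct route, valid since c ≤ 0: Poincaré gives c∫u² ≥ c(L/π)²∫(u')², so a(u,u) ≥ (1 + c(L/π)²)∫(u')², while ||u||_{H^1}² ≤ (1 + (L/π)²)∫(u')²; dividing yields the same α.) With (π/L)² = 9*π^2/4 and c = -9, the largest admissible constant is α = ((π/L)² + c)/((π/L)² + 1).
Simplifying, α = 9*(-4 + π^2)/(4 + 9*π^2).


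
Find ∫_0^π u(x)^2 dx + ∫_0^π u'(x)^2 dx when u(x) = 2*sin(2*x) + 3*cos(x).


||u||_{H^1(0,π)}^2 = 32 + 19*π

u'(x) = -3*sin(x) + 4*cos(2*x).
Expand u² and (u')² and integrate term by term on (0, π), using: for integers n ≥ 1, ∫_0^π sin²(nx) dx = ∫_0^π cos²(nx) dx = π/2; for n ≠ n', ∫_0^π sin(nx)sin(n'x) dx = ∫_0^π cos(nx)cos(n'x) dx = 0; and by product-to-sum, ∫_0^π sin(nx)cos(n'x) dx = ½∫_0^π [sin((n+n')x) + sin((n−n')x)] dx, which is 0 when n+n' is even and 2n/(n²−n'²) when n+n' is odd (it need not vanish on (0, π)).
  u² squared terms: (2)²·∫sin(2x)² dx = 4·π/2 = 2*π;  (3)²·∫cos(x)² dx = 9·π/2 = 9*π/2.
  u² cross terms: 2·(2)·(3)·∫sin(2x)·cos(x) dx = 12·(4/3) = 16.
  So ∫_0^π u² dx = 2*π + 9*π/2 + 16 = 16 + 13*π/2.
  (u')² squared terms: (-3)²·∫sin(x)² dx = 9·π/2 = 9*π/2;  (4)²·∫cos(2x)² dx = 16·π/2 = 8*π.
  (u')² cross terms: 2·(-3)·(4)·∫sin(x)·cos(2x) dx = -24·(-2/3) = 16.
  So ∫_0^π (u')² dx = 9*π/2 + 8*π + 16 = 16 + 25*π/2.
||u||_{H^1}^2 = (16 + 13*π/2) + (16 + 25*π/2) = 32 + 19*π.


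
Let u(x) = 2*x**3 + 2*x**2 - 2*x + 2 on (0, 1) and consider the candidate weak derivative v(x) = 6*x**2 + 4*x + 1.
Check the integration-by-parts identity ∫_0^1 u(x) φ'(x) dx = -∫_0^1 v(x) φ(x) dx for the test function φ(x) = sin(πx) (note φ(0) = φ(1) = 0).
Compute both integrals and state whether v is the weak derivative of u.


LHS = -6/π + 24/π^3, RHS = -12/π + 24/π^3. No, v is not the weak derivative of u.

u(x) = 2*x**3 + 2*x**2 - 2*x + 2, classical derivative u'(x) = 6*x**2 + 4*x - 2.
φ(x) = sin(πx), so φ'(x) = π*cos(π*x).
Note φ(0) = φ(1) = 0, so the boundary term u·φ vanishes.
LHS = ∫_0^1 u(x) φ'(x) dx = ∫_0^1 (2*π*x^3*cos(π*x) + 2*π*x^2*cos(π*x) - 2*π*x*cos(π*x) + 2*π*cos(π*x)) dx. Term by term:
  ∫_0^1 2*π*cos(π*x) dx = 0;  ∫_0^1 -2*π*x*cos(π*x) dx = 4/π;  ∫_0^1 2*π*x^2*cos(π*x) dx = -4/π;
  ∫_0^1 2*π*x^3*cos(π*x) dx = -6/π + 24/π^3.
Sum: 0 + 4/π − 4/π + -6/π + 24/π^3 = -6/π + 24/π^3.
So LHS = -6/π + 24/π^3.
∫_0^1 v(x) φ(x) dx = ∫_0^1 (6*x^2*sin(π*x) + 4*x*sin(π*x) + sin(π*x)) dx. Term by term:
  ∫_0^1 4*x*sin(π*x) dx = 4/π;  ∫_0^1 6*x^2*sin(π*x) dx = -24/π^3 + 6/π;  ∫_0^1 sin(π*x) dx = 2/π.
Sum: 4/π + -24/π^3 + 6/π + 2/π = -24/π^3 + 12/π.
So RHS = -∫_0^1 v(x) φ(x) dx = -12/π + 24/π^3.
LHS − RHS = 6/π ≠ 0, so the identity fails.
(For a valid weak derivative the identity must hold for EVERY test function, in particular this one. The failure shows v is NOT the weak derivative of u.)
Correct weak derivative would be u'(x) = 6*x**2 + 4*x - 2.


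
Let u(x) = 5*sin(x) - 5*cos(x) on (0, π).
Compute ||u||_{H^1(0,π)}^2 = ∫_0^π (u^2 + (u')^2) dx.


||u||_{H^1(0,π)}^2 = 50*π

u'(x) = 5*sin(x) + 5*cos(x).
Expand u² and (u')² and integrate term by term on (0, π), using: for integers n ≥ 1, ∫_0^π sin²(nx) dx = ∫_0^π cos²(nx) dx = π/2; for n ≠ n', ∫_0^π sin(nx)sin(n'x) dx = ∫_0^π cos(nx)cos(n'x) dx = 0; and by product-to-sum, ∫_0^π sin(nx)cos(n'x) dx = ½∫_0^π [sin((n+n')x) + sin((n−n')x)] dx, which is 0 when n+n' is even and 2n/(n²−n'²) when n+n' is odd (it need not vanish on (0, π)).
  u² squared terms: (-5)²·∫cos(x)² dx = 25·π/2 = 25*π/2;  (5)²·∫sin(x)² dx = 25·π/2 = 25*π/2.
  u² cross terms: 2·(-5)·(5)·∫cos(x)·sin(x) dx = -50·(0) = 0.
  So ∫_0^π u² dx = 25*π/2 + 25*π/2 + 0 = 25*π.
  (u')² squared terms: (5)²·∫cos(x)² dx = 25·π/2 = 25*π/2;  (5)²·∫sin(x)² dx = 25·π/2 = 25*π/2.
  (u')² cross terms: 2·(5)·(5)·∫cos(x)·sin(x) dx = 50·(0) = 0.
  So ∫_0^π (u')² dx = 25*π/2 + 25*π/2 + 0 = 25*π.
||u||_{H^1}^2 = (25*π) + (25*π) = 50*π.


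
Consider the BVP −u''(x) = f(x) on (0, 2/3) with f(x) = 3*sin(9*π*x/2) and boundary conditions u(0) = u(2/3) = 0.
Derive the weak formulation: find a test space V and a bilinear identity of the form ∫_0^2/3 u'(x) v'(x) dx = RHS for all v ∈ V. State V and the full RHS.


V = H^1_0(0, 2/3) (so v(0) = v(2/3) = 0); weak form: ∫_0^2/3 u'v' dx = ∫_0^2/3 (3*sin(9*π*x/2)) v dx for all v ∈ V.

Multiply both sides by a test function v and integrate from 0 to 2/3:
  ∫_0^2/3 −u''(x) v(x) dx = ∫_0^2/3 f(x) v(x) dx.
Integrate the LHS by parts once:
  ∫_0^2/3 −u'' v dx = −[u'(x) v(x)]_0^2/3 + ∫_0^2/3 u'(x) v'(x) dx.
Thus ∫_0^2/3 u'(x) v'(x) dx = ∫_0^2/3 f(x) v(x) dx + [u'(x) v(x)]_0^2/3.
Choose V so that boundary terms are either known or forced to vanish.
u is Dirichlet: u(0) = u(2/3) = 0. Let V = H^1_0(0, 2/3); then v(0) = v(2/3) = 0, and [u' v]_0^2/3 = 0.
Weak formulation: find u (satisfying any essential BC) such that ∫_0^2/3 u'(x) v'(x) dx = ∫_0^2/3 f v dx for all v ∈ V.
Substituting f(x) = 3*sin(9*π*x/2), the right-hand side is ∫_0^2/3 (3*sin(9*π*x/2)) v dx.


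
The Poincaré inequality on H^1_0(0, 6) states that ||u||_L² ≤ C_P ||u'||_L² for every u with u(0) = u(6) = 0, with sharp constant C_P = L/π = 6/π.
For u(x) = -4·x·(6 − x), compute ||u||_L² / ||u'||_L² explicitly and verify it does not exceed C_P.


||u||_L² / ||u'||_L² = 3*sqrt(10)/5 < C_P = 6/π.

u(x) = -4·x·(6 − x), so u'(x) = 8*x - 24.
u(x) = -4·x·(6 − x) vanishes at x = 0 and x = 6, so u ∈ H^1_0(0, 6). Differentiate via the product rule and integrate the resulting polynomials term by term.
  ∫_0^6 u² dx = ∫_0^6 (16*x^4 - 192*x^3 + 576*x^2) dx. Term by term:
    ∫_0^6 16*x^4 dx = 124416/5;  ∫_0^6 -192*x^3 dx = -62208;  ∫_0^6 576*x^2 dx = 41472.
  Sum: 124416/5 − 62208 + 41472 = 20736/5.
  ∫_0^6 (u')² dx = ∫_0^6 (64*x^2 - 384*x + 576) dx. Term by term:
    ∫_0^6 64*x^2 dx = 4608;  ∫_0^6 -384*x dx = -6912;  ∫_0^6 576 dx = 3456.
  Sum: 4608 − 6912 + 3456 = 1152.
∫_0^6 u² dx = 20736/5, so ||u||_L² = 144*sqrt(5)/5.
∫_0^6 (u')² dx = 1152, so ||u'||_L² = 24*sqrt(2).
Ratio ||u||_L² / ||u'||_L² = 3*sqrt(10)/5.
Sharp Poincaré constant on H^1_0(0, 6) is C_P = L/π = 6/π, achieved by sin(π/6·x).
A polynomial bump cannot attain the sharp Poincaré constant (only the first sine eigenfunction does), so the ratio is strictly less than C_P, consistent with ||u||_L² ≤ C_P ||u'||_L².


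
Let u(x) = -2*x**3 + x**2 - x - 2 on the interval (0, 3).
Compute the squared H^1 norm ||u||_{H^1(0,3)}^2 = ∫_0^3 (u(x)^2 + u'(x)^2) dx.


||u||_{H^1}^2 = 176667/70

The H^1 norm (squared) on an interval (0, L) is
  ||u||_{H^1}^2 = ∫_0^L u(x)^2 dx + ∫_0^L u'(x)^2 dx.
Compute u'(x) = -6*x**2 + 2*x - 1.
Then u(x)^2 = 4*x**6 - 4*x**5 + 5*x**4 + 6*x**3 - 3*x**2 + 4*x + 4 and u'(x)^2 = 36*x**4 - 24*x**3 + 16*x**2 - 4*x + 1.
Integrate each monomial from 0 to 3 using ∫_0^3 c·x^n dx = c·3^(n+1)/(n+1):
  ∫_0^3 u(x)^2 dx = ∫_0^3 (4*x^6 - 4*x^5 + 5*x^4 + 6*x^3 - 3*x^2 + 4*x + 4) dx. Term by term:
    ∫_0^3 4*x^6 dx = 8748/7;  ∫_0^3 -4*x^5 dx = -486;  ∫_0^3 5*x^4 dx = 243;
    ∫_0^3 6*x^3 dx = 243/2;  ∫_0^3 -3*x^2 dx = -27;  ∫_0^3 4*x dx = 18;
    ∫_0^3 4 dx = 12.
  Sum: 8748/7 − 486 + 243 + 243/2 − 27 + 18 + 12 = 15837/14.
  ∫_0^3 u'(x)^2 dx = ∫_0^3 (36*x^4 - 24*x^3 + 16*x^2 - 4*x + 1) dx. Term by term:
    ∫_0^3 36*x^4 dx = 8748/5;  ∫_0^3 -24*x^3 dx = -486;  ∫_0^3 16*x^2 dx = 144;
    ∫_0^3 -4*x dx = -18;  ∫_0^3 1 dx = 3.
  Sum: 8748/5 − 486 + 144 − 18 + 3 = 6963/5.
Adding: ||u||_{H^1}^2 = 15837/14 + 6963/5 = 176667/70.


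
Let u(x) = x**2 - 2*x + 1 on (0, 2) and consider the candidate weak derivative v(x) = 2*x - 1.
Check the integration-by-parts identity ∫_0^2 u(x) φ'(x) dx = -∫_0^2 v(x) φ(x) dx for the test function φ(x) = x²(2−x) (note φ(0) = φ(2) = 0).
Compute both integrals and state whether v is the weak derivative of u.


LHS = -8/15, RHS = -28/15. No, v is not the weak derivative of u.

u(x) = x**2 - 2*x + 1, classical derivative u'(x) = 2*x - 2.
φ(x) = x²(2−x), so φ'(x) = x*(4 - 3*x).
Note φ(0) = φ(2) = 0, so the boundary term u·φ vanishes.
LHS = ∫_0^2 u(x) φ'(x) dx = ∫_0^2 (-3*x^4 + 10*x^3 - 11*x^2 + 4*x) dx. Term by term:
  ∫_0^2 -3*x^4 dx = -96/5;  ∫_0^2 10*x^3 dx = 40;  ∫_0^2 -11*x^2 dx = -88/3;
  ∫_0^2 4*x dx = 8.
Sum: -96/5 + 40 − 88/3 + 8 = -8/15.
So LHS = -8/15.
∫_0^2 v(x) φ(x) dx = ∫_0^2 (-2*x^4 + 5*x^3 - 2*x^2) dx. Term by term:
  ∫_0^2 -2*x^4 dx = -64/5;  ∫_0^2 5*x^3 dx = 20;  ∫_0^2 -2*x^2 dx = -16/3.
Sum: -64/5 + 20 − 16/3 = 28/15.
So RHS = -∫_0^2 v(x) φ(x) dx = -28/15.
LHS − RHS = 4/3 ≠ 0, so the identity fails.
(For a valid weak derivative the identity must hold for EVERY test function, in particular this one. The failure shows v is NOT the weak derivative of u.)
Correct weak derivative would be u'(x) = 2*x - 2.


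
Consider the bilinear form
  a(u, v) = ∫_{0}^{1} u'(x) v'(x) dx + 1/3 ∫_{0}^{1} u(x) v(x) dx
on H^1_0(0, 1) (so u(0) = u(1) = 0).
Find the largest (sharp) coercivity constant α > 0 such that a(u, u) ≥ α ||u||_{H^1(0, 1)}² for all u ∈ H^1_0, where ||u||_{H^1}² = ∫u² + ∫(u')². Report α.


α = (1/3 + π^2)/(1 + π^2)

Coercivity of a(·,·) on H^1_0(0, 1) means a(u, u) ≥ α ||u||_{H^1}² for every u ∈ H^1_0.
The interval has length L = 1, and Poincaré/coercivity depend only on L. Here a(u, u) = ∫(u')² + (1/3)·∫u².
Here 0 < c = 1/3 < 1. The condition a(u,u) ≥ α||u||_{H^1}² reads (1−α)∫(u')² ≥ (α−c)∫u². Any admissible α is ≤ 1 (rapidly oscillating u have ∫u²/∫(u')² → 0), and α = 1 would force 0 ≥ (1−c)∫u², impossible since c < 1; so 1−α > 0. By the sharp Poincaré inequality on H^1_0 of an interval of length L, ∫(u')² ≥ (π/L)²∫u² with equality for the first sine mode sin(π(x−x₀)/L) (x₀ the left endpoint), so the inequality holds for all u iff (1−α)(π/L)² ≥ α − c, i.e. α ≤ ((π/L)² + c)/((π/L)² + 1) = (1 + c(L/π)²)/(1 + (L/π)²). With (π/L)² = π^2 and c = 1/3, the largest admissible constant is α = ((π/L)² + c)/((π/L)² + 1).
Simplifying, α = (1/3 + π^2)/(1 + π^2).


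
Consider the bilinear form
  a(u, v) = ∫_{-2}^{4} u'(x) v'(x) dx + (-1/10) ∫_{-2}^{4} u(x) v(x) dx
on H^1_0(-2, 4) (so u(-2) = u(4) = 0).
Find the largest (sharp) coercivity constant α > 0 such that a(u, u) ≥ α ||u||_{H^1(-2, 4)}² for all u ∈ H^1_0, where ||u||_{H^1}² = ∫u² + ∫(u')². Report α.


α = (-18/5 + π^2)/(π^2 + 36)

Coercivity of a(·,·) on H^1_0(-2, 4) means a(u, u) ≥ α ||u||_{H^1}² for every u ∈ H^1_0.
The interval has length L = 6, and Poincaré/coercivity depend only on L. Here a(u, u) = ∫(u')² + (-1/10)·∫u².
Here c = -1/10 < 0 with |c| < (π/L)² = π^2/36, so coercivity still holds. The condition a(u,u) ≥ α||u||_{H^1}² reads (1−α)∫(u')² ≥ (α−c)∫u². Any admissible α is ≤ 1 (rapidly oscillating u have ∫u²/∫(u')² → 0), and α = 1 would force 0 ≥ (1−c)∫u², impossible since c < 1; so 1−α > 0. By the sharp Poincaré inequality on H^1_0 of an interval of length L, ∫(u')² ≥ (π/L)²∫u² with equality for the first sine mode sin(π(x−x₀)/L) (x₀ the left endpoint), so the inequality holds for all u iff (1−α)(π/L)² ≥ α − c, i.e. α ≤ ((π/L)² + c)/((π/L)² + 1) = (1 + c(L/π)²)/(1 + (L/π)²). (Direct route, valid since c ≤ 0: Poincaré gives c∫u² ≥ c(L/π)²∫(u')², so a(u,u) ≥ (1 + c(L/π)²)∫(u')², while ||u||_{H^1}² ≤ (1 + (L/π)²)∫(u')²; dividing yields the same α.) With (π/L)² = π^2/36 and c = -1/10, the largest admissible constant is α = ((π/L)² + c)/((π/L)² + 1).
Simplifying, α = (-18/5 + π^2)/(π^2 + 36).


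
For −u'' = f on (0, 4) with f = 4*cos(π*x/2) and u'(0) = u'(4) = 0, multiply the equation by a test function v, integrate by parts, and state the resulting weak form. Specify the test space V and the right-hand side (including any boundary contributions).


V = H^1(0, 4) (no boundary constraint on v; u is determined up to an additive constant); weak form: ∫_0^4 u'v' dx = ∫_0^4 (4*cos(π*x/2)) v dx for all v ∈ V.

Multiply both sides by a test function v and integrate from 0 to 4:
  ∫_0^4 −u''(x) v(x) dx = ∫_0^4 f(x) v(x) dx.
Integrate the LHS by parts once:
  ∫_0^4 −u'' v dx = −[u'(x) v(x)]_0^4 + ∫_0^4 u'(x) v'(x) dx.
Thus ∫_0^4 u'(x) v'(x) dx = ∫_0^4 f(x) v(x) dx + [u'(x) v(x)]_0^4.
Choose V so that boundary terms are either known or forced to vanish.
u has homogeneous Neumann: u'(0) = u'(4) = 0. So [u' v]_0^4 = 0·v(4) − 0·v(0) = 0 for any v; take V = H^1(0, 4).
Weak formulation: find u (satisfying any essential BC) such that ∫_0^4 u'(x) v'(x) dx = ∫_0^4 f v dx for all v ∈ V (homogeneous Neumann, so boundary terms vanish).
Substituting f(x) = 4*cos(π*x/2), the right-hand side is ∫_0^4 (4*cos(π*x/2)) v dx.
Compatibility check (pure Neumann): taking v ≡ 1 ∈ V gives 0 = ∫_0^4 f dx + (0) − (0), i.e. ∫_0^4 f dx must equal u'(0) − u'(4) = 0. Indeed ∫_0^4 (4*cos(π*x/2)) dx = 0, so the data are compatible. The solution is then unique only up to an additive constant (fix it e.g. by requiring ∫_0^4 u dx = 0).


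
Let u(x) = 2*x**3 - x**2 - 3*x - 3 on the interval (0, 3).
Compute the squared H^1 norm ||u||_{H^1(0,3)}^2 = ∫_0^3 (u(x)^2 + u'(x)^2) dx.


||u||_{H^1}^2 = 19701/14

The H^1 norm (squared) on an interval (0, L) is
  ||u||_{H^1}^2 = ∫_0^L u(x)^2 dx + ∫_0^L u'(x)^2 dx.
Compute u'(x) = 6*x**2 - 2*x - 3.
Then u(x)^2 = 4*x**6 - 4*x**5 - 11*x**4 - 6*x**3 + 15*x**2 + 18*x + 9 and u'(x)^2 = 36*x**4 - 24*x**3 - 32*x**2 + 12*x + 9.
Integrate each monomial from 0 to 3 using ∫_0^3 c·x^n dx = c·3^(n+1)/(n+1):
  ∫_0^3 u(x)^2 dx = ∫_0^3 (4*x^6 - 4*x^5 - 11*x^4 - 6*x^3 + 15*x^2 + 18*x + 9) dx. Term by term:
    ∫_0^3 4*x^6 dx = 8748/7;  ∫_0^3 -4*x^5 dx = -486;  ∫_0^3 -11*x^4 dx = -2673/5;
    ∫_0^3 -6*x^3 dx = -243/2;  ∫_0^3 15*x^2 dx = 135;  ∫_0^3 18*x dx = 81;
    ∫_0^3 9 dx = 27.
  Sum: 8748/7 − 486 − 2673/5 − 243/2 + 135 + 81 + 27 = 24543/70.
  ∫_0^3 u'(x)^2 dx = ∫_0^3 (36*x^4 - 24*x^3 - 32*x^2 + 12*x + 9) dx. Term by term:
    ∫_0^3 36*x^4 dx = 8748/5;  ∫_0^3 -24*x^3 dx = -486;  ∫_0^3 -32*x^2 dx = -288;
    ∫_0^3 12*x dx = 54;  ∫_0^3 9 dx = 27.
  Sum: 8748/5 − 486 − 288 + 54 + 27 = 5283/5.
Adding: ||u||_{H^1}^2 = 24543/70 + 5283/5 = 19701/14.


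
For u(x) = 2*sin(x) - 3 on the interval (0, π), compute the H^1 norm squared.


||u||_{H^1(0,π)}^2 = -24 + 13*π

u'(x) = 2*cos(x).
Expand u² and (u')² and integrate term by term on (0, π), using: for integers n ≥ 1, ∫_0^π sin²(nx) dx = ∫_0^π cos²(nx) dx = π/2; for n ≠ n', ∫_0^π sin(nx)sin(n'x) dx = ∫_0^π cos(nx)cos(n'x) dx = 0; and by product-to-sum, ∫_0^π sin(nx)cos(n'x) dx = ½∫_0^π [sin((n+n')x) + sin((n−n')x)] dx, which is 0 when n+n' is even and 2n/(n²−n'²) when n+n' is odd (it need not vanish on (0, π)). For the constant mode: ∫_0^π 1 dx = π, ∫_0^π cos(nx) dx = 0, ∫_0^π sin(nx) dx = (1−(−1)^n)/n.
  u² squared terms: (-3)²·∫1 dx = 9·π = 9*π;  (2)²·∫sin(x)² dx = 4·π/2 = 2*π.
  u² cross terms: 2·(-3)·(2)·∫1·sin(x) dx = -12·(2) = -24.
  So ∫_0^π u² dx = 9*π + 2*π − 24 = -24 + 11*π.
  (u')² squared terms: (2)²·∫cos(x)² dx = 4·π/2 = 2*π.
  So ∫_0^π (u')² dx = 2*π.
||u||_{H^1}^2 = (-24 + 11*π) + (2*π) = -24 + 13*π.


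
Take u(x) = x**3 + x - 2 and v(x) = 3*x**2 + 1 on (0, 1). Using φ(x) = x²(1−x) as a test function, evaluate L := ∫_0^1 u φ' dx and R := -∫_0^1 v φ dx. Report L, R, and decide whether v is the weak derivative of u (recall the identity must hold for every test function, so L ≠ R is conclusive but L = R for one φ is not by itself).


LHS = -11/60, RHS = -11/60. Yes, v = u' weakly.

u(x) = x**3 + x - 2, classical derivative u'(x) = 3*x**2 + 1.
φ(x) = x²(1−x), so φ'(x) = x*(2 - 3*x).
Note φ(0) = φ(1) = 0, so the boundary term u·φ vanishes.
LHS = ∫_0^1 u(x) φ'(x) dx = ∫_0^1 (-3*x^5 + 2*x^4 - 3*x^3 + 8*x^2 - 4*x) dx. Term by term:
  ∫_0^1 -3*x^5 dx = -1/2;  ∫_0^1 2*x^4 dx = 2/5;  ∫_0^1 -3*x^3 dx = -3/4;
  ∫_0^1 8*x^2 dx = 8/3;  ∫_0^1 -4*x dx = -2.
Sum: -1/2 + 2/5 − 3/4 + 8/3 − 2 = -11/60.
So LHS = -11/60.
∫_0^1 v(x) φ(x) dx = ∫_0^1 (-3*x^5 + 3*x^4 - x^3 + x^2) dx. Term by term:
  ∫_0^1 -3*x^5 dx = -1/2;  ∫_0^1 3*x^4 dx = 3/5;  ∫_0^1 -x^3 dx = -1/4;
  ∫_0^1 x^2 dx = 1/3.
Sum: -1/2 + 3/5 − 1/4 + 1/3 = 11/60.
So RHS = -∫_0^1 v(x) φ(x) dx = -11/60.
LHS = RHS, so the identity holds for this test φ.
Moreover u is smooth here and v(x) = u'(x) = 3*x**2 + 1 pointwise, so the identity holds for every test function. Hence v is the weak derivative of u.


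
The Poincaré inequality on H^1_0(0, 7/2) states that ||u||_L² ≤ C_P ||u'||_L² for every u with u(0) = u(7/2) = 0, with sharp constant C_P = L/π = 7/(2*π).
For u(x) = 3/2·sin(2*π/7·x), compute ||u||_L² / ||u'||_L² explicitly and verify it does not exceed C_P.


||u||_L² / ||u'||_L² = 7/(2*π) = C_P.

u(x) = 3/2·sin(2*π/7·x), so u'(x) = 3*π*cos(2*π*x/7)/7.
Writing u(x) = A·sin(kπx/L) with A = 3/2 and k = 1, use ∫_0^L sin²(kπx/L) dx = L/2 and ∫_0^L cos²(kπx/L) dx = L/2.
u² = 9/4·sin²(2*π/7·x) and (u')² = 9*π^2/49·cos²(2*π/7·x), and each of sin², cos² integrates to L/2 = 7/4 over (0, 7/2).
∫_0^7/2 u² dx = 63/16, so ||u||_L² = 3*sqrt(7)/4.
∫_0^7/2 (u')² dx = 9*π^2/28, so ||u'||_L² = 3*sqrt(7)*π/14.
Ratio ||u||_L² / ||u'||_L² = 7/(2*π).
Sharp Poincaré constant on H^1_0(0, 7/2) is C_P = L/π = 7/(2*π), achieved by sin(2*π/7·x).
This is the k = 1 eigenfunction (up to amplitude), so the ratio equals the sharp Poincaré constant exactly.


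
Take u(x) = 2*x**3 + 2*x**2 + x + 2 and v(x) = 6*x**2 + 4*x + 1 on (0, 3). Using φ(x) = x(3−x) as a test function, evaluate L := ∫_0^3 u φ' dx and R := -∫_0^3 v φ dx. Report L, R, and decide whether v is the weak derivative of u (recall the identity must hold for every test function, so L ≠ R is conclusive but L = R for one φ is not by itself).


LHS = -522/5, RHS = -522/5. Yes, v = u' weakly.

u(x) = 2*x**3 + 2*x**2 + x + 2, classical derivative u'(x) = 6*x**2 + 4*x + 1.
φ(x) = x(3−x), so φ'(x) = 3 - 2*x.
Note φ(0) = φ(3) = 0, so the boundary term u·φ vanishes.
LHS = ∫_0^3 u(x) φ'(x) dx = ∫_0^3 (-4*x^4 + 2*x^3 + 4*x^2 - x + 6) dx. Term by term:
  ∫_0^3 -4*x^4 dx = -972/5;  ∫_0^3 2*x^3 dx = 81/2;  ∫_0^3 4*x^2 dx = 36;
  ∫_0^3 -x dx = -9/2;  ∫_0^3 6 dx = 18.
Sum: -972/5 + 81/2 + 36 − 9/2 + 18 = -522/5.
So LHS = -522/5.
∫_0^3 v(x) φ(x) dx = ∫_0^3 (-6*x^4 + 14*x^3 + 11*x^2 + 3*x) dx. Term by term:
  ∫_0^3 -6*x^4 dx = -1458/5;  ∫_0^3 14*x^3 dx = 567/2;  ∫_0^3 11*x^2 dx = 99;
  ∫_0^3 3*x dx = 27/2.
Sum: -1458/5 + 567/2 + 99 + 27/2 = 522/5.
So RHS = -∫_0^3 v(x) φ(x) dx = -522/5.
LHS = RHS, so the identity holds for this test φ.
Moreover u is smooth here and v(x) = u'(x) = 6*x**2 + 4*x + 1 pointwise, so the identity holds for every test function. Hence v is the weak derivative of u.


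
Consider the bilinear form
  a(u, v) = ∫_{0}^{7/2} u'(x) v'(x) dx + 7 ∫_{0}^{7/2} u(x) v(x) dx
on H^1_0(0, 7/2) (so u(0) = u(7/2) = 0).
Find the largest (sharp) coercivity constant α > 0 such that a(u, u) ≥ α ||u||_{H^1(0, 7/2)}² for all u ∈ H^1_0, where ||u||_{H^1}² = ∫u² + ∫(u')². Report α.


α = 1

Coercivity of a(·,·) on H^1_0(0, 7/2) means a(u, u) ≥ α ||u||_{H^1}² for every u ∈ H^1_0.
The interval has length L = 7/2, and Poincaré/coercivity depend only on L. Here a(u, u) = ∫(u')² + (7)·∫u².
Here c = 7 ≥ 1, so a(u,u) = ∫(u')² + c∫u² ≥ ∫(u')² + ∫u² = ||u||_{H^1}², i.e. α = 1 works. No larger α is possible: a(u,u) ≥ α||u||_{H^1}² means (1−α)∫(u')² ≥ (α−c)∫u², and for the modes u_n = sin(nπ(x−x₀)/L) (x₀ the left endpoint) one has ∫u_n²/∫(u_n')² = (L/(nπ))² → 0, so a(u_n,u_n)/||u_n||_{H^1}² → 1. Hence the optimal constant is α = 1.
Therefore α = 1.


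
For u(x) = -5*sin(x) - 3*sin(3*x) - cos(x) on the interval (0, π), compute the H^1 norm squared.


||u||_{H^1(0,π)}^2 = 71*π

u'(x) = sin(x) - 5*cos(x) - 9*cos(3*x).
Expand u² and (u')² and integrate term by term on (0, π), using: for integers n ≥ 1, ∫_0^π sin²(nx) dx = ∫_0^π cos²(nx) dx = π/2; for n ≠ n', ∫_0^π sin(nx)sin(n'x) dx = ∫_0^π cos(nx)cos(n'x) dx = 0; and by product-to-sum, ∫_0^π sin(nx)cos(n'x) dx = ½∫_0^π [sin((n+n')x) + sin((n−n')x)] dx, which is 0 when n+n' is even and 2n/(n²−n'²) when n+n' is odd (it need not vanish on (0, π)).
  u² squared terms: (-1)²·∫cos(x)² dx = 1·π/2 = π/2;  (-5)²·∫sin(x)² dx = 25·π/2 = 25*π/2;  (-3)²·∫sin(3x)² dx = 9·π/2 = 9*π/2.
  u² cross terms: 2·(-1)·(-5)·∫cos(x)·sin(x) dx = 10·(0) = 0;  2·(-1)·(-3)·∫cos(x)·sin(3x) dx = 6·(0) = 0;  2·(-5)·(-3)·∫sin(x)·sin(3x) dx = 30·(0) = 0.
  So ∫_0^π u² dx = π/2 + 25*π/2 + 9*π/2 + 0 + 0 + 0 = 35*π/2.
  (u')² squared terms: (-9)²·∫cos(3x)² dx = 81·π/2 = 81*π/2;  (-5)²·∫cos(x)² dx = 25·π/2 = 25*π/2;  (1)²·∫sin(x)² dx = 1·π/2 = π/2.
  (u')² cross terms: 2·(-9)·(-5)·∫cos(3x)·cos(x) dx = 90·(0) = 0;  2·(-9)·(1)·∫cos(3x)·sin(x) dx = -18·(0) = 0;  2·(-5)·(1)·∫cos(x)·sin(x) dx = -10·(0) = 0.
  So ∫_0^π (u')² dx = 81*π/2 + 25*π/2 + π/2 + 0 + 0 + 0 = 107*π/2.
||u||_{H^1}^2 = (35*π/2) + (107*π/2) = 71*π.


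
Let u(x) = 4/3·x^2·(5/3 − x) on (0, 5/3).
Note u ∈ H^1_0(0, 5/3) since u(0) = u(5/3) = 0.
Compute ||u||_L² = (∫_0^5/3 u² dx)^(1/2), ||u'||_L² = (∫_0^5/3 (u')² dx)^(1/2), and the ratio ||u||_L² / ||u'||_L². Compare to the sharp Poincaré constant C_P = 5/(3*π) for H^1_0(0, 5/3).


||u||_L² / ||u'||_L² = 5*sqrt(14)/42 < C_P = 5/(3*π).

u(x) = 4/3·x^2·(5/3 − x), so u'(x) = 4*x*(10 - 9*x)/9.
u(x) = 4/3·x^2·(5/3 − x) vanishes at x = 0 and x = 5/3, so u ∈ H^1_0(0, 5/3). Differentiate via the product rule and integrate the resulting polynomials term by term.
  ∫_0^5/3 u² dx = ∫_0^5/3 (16*x^6/9 - 160*x^5/27 + 400*x^4/81) dx. Term by term:
    ∫_0^5/3 16*x^6/9 dx = 1250000/137781;  ∫_0^5/3 -160*x^5/27 dx = -1250000/59049;  ∫_0^5/3 400*x^4/81 dx = 250000/19683.
  Sum: 1250000/137781 − 1250000/59049 + 250000/19683 = 250000/413343.
  ∫_0^5/3 (u')² dx = ∫_0^5/3 (16*x^4 - 320*x^3/9 + 1600*x^2/81) dx. Term by term:
    ∫_0^5/3 16*x^4 dx = 10000/243;  ∫_0^5/3 -320*x^3/9 dx = -50000/729;  ∫_0^5/3 1600*x^2/81 dx = 200000/6561.
  Sum: 10000/243 − 50000/729 + 200000/6561 = 20000/6561.
∫_0^5/3 u² dx = 250000/413343, so ||u||_L² = 500*sqrt(7)/1701.
∫_0^5/3 (u')² dx = 20000/6561, so ||u'||_L² = 100*sqrt(2)/81.
Ratio ||u||_L² / ||u'||_L² = 5*sqrt(14)/42.
Sharp Poincaré constant on H^1_0(0, 5/3) is C_P = L/π = 5/(3*π), achieved by sin(3*π/5·x).
A polynomial bump cannot attain the sharp Poincaré constant (only the first sine eigenfunction does), so the ratio is strictly less than C_P, consistent with ||u||_L² ≤ C_P ||u'||_L².


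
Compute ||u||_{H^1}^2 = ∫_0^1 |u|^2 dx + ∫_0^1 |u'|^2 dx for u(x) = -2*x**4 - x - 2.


||u||_{H^1}^2 = 7304/315

The H^1 norm (squared) on an interval (0, L) is
  ||u||_{H^1}^2 = ∫_0^L u(x)^2 dx + ∫_0^L u'(x)^2 dx.
Compute u'(x) = -8*x**3 - 1.
Then u(x)^2 = 4*x**8 + 4*x**5 + 8*x**4 + x**2 + 4*x + 4 and u'(x)^2 = 64*x**6 + 16*x**3 + 1.
Integrate each monomial from 0 to 1 using ∫_0^1 c·x^n dx = c·1^(n+1)/(n+1):
  ∫_0^1 u(x)^2 dx = ∫_0^1 (4*x^8 + 4*x^5 + 8*x^4 + x^2 + 4*x + 4) dx. Term by term:
    ∫_0^1 4*x^8 dx = 4/9;  ∫_0^1 4*x^5 dx = 2/3;  ∫_0^1 8*x^4 dx = 8/5;
    ∫_0^1 x^2 dx = 1/3;  ∫_0^1 4*x dx = 2;  ∫_0^1 4 dx = 4.
  Sum: 4/9 + 2/3 + 8/5 + 1/3 + 2 + 4 = 407/45.
  ∫_0^1 u'(x)^2 dx = ∫_0^1 (64*x^6 + 16*x^3 + 1) dx. Term by term:
    ∫_0^1 64*x^6 dx = 64/7;  ∫_0^1 16*x^3 dx = 4;  ∫_0^1 1 dx = 1.
  Sum: 64/7 + 4 + 1 = 99/7.
Adding: ||u||_{H^1}^2 = 407/45 + 99/7 = 7304/315.


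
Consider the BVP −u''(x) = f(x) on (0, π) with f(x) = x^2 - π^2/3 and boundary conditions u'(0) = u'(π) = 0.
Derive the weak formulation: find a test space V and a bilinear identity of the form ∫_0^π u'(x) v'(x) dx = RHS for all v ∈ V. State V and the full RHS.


V = H^1(0, π) (no boundary constraint on v; u is determined up to an additive constant); weak form: ∫_0^π u'v' dx = ∫_0^π (x^2 - π^2/3) v dx for all v ∈ V.

Multiply both sides by a test function v and integrate from 0 to π:
  ∫_0^π −u''(x) v(x) dx = ∫_0^π f(x) v(x) dx.
Integrate the LHS by parts once:
  ∫_0^π −u'' v dx = −[u'(x) v(x)]_0^π + ∫_0^π u'(x) v'(x) dx.
Thus ∫_0^π u'(x) v'(x) dx = ∫_0^π f(x) v(x) dx + [u'(x) v(x)]_0^π.
Choose V so that boundary terms are either known or forced to vanish.
u has homogeneous Neumann: u'(0) = u'(π) = 0. So [u' v]_0^π = 0·v(π) − 0·v(0) = 0 for any v; take V = H^1(0, π).
Weak formulation: find u (satisfying any essential BC) such that ∫_0^π u'(x) v'(x) dx = ∫_0^π f v dx for all v ∈ V (homogeneous Neumann, so boundary terms vanish).
Substituting f(x) = x^2 - π^2/3, the right-hand side is ∫_0^π (x^2 - π^2/3) v dx.
Compatibility check (pure Neumann): taking v ≡ 1 ∈ V gives 0 = ∫_0^π f dx + (0) − (0), i.e. ∫_0^π f dx must equal u'(0) − u'(π) = 0. Indeed ∫_0^π (x^2 - π^2/3) dx = 0, so the data are compatible. The solution is then unique only up to an additive constant (fix it e.g. by requiring ∫_0^π u dx = 0).


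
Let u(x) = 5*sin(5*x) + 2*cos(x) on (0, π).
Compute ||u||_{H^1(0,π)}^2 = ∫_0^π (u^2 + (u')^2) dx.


||u||_{H^1(0,π)}^2 = 329*π

u'(x) = -2*sin(x) + 25*cos(5*x).
Expand u² and (u')² and integrate term by term on (0, π), using: for integers n ≥ 1, ∫_0^π sin²(nx) dx = ∫_0^π cos²(nx) dx = π/2; for n ≠ n', ∫_0^π sin(nx)sin(n'x) dx = ∫_0^π cos(nx)cos(n'x) dx = 0; and by product-to-sum, ∫_0^π sin(nx)cos(n'x) dx = ½∫_0^π [sin((n+n')x) + sin((n−n')x)] dx, which is 0 when n+n' is even and 2n/(n²−n'²) when n+n' is odd (it need not vanish on (0, π)).
  u² squared terms: (2)²·∫cos(x)² dx = 4·π/2 = 2*π;  (5)²·∫sin(5x)² dx = 25·π/2 = 25*π/2.
  u² cross terms: 2·(2)·(5)·∫cos(x)·sin(5x) dx = 20·(0) = 0.
  So ∫_0^π u² dx = 2*π + 25*π/2 + 0 = 29*π/2.
  (u')² squared terms: (-2)²·∫sin(x)² dx = 4·π/2 = 2*π;  (25)²·∫cos(5x)² dx = 625·π/2 = 625*π/2.
  (u')² cross terms: 2·(-2)·(25)·∫sin(x)·cos(5x) dx = -100·(0) = 0.
  So ∫_0^π (u')² dx = 2*π + 625*π/2 + 0 = 629*π/2.
||u||_{H^1}^2 = (29*π/2) + (629*π/2) = 329*π.


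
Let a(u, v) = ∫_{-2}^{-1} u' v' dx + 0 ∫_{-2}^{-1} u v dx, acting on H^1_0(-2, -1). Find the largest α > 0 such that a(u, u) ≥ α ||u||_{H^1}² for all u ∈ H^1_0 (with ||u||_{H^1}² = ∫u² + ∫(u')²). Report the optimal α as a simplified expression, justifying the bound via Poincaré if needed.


α = π^2/(1 + π^2)

Coercivity of a(·,·) on H^1_0(-2, -1) means a(u, u) ≥ α ||u||_{H^1}² for every u ∈ H^1_0.
The interval has length L = 1, and Poincaré/coercivity depend only on L. Here a(u, u) = ∫(u')² + (0)·∫u².
Here c = 0, so a(u,u) = ∫(u')² alone. The condition a(u,u) ≥ α||u||_{H^1}² reads (1−α)∫(u')² ≥ (α−c)∫u². Any admissible α is ≤ 1 (rapidly oscillating u have ∫u²/∫(u')² → 0), and α = 1 would force 0 ≥ (1−c)∫u², impossible since c < 1; so 1−α > 0. By the sharp Poincaré inequality on H^1_0 of an interval of length L, ∫(u')² ≥ (π/L)²∫u² with equality for the first sine mode sin(π(x−x₀)/L) (x₀ the left endpoint), so the inequality holds for all u iff (1−α)(π/L)² ≥ α − c, i.e. α ≤ ((π/L)² + c)/((π/L)² + 1) = (1 + c(L/π)²)/(1 + (L/π)²). (Direct route, valid since c ≤ 0: Poincaré gives c∫u² ≥ c(L/π)²∫(u')², so a(u,u) ≥ (1 + c(L/π)²)∫(u')², while ||u||_{H^1}² ≤ (1 + (L/π)²)∫(u')²; dividing yields the same α.) With (π/L)² = π^2 and c = 0, the largest admissible constant is α = ((π/L)² + c)/((π/L)² + 1).
Simplifying, α = π^2/(1 + π^2).


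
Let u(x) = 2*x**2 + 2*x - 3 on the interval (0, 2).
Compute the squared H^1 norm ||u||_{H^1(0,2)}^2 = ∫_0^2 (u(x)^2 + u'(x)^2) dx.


||u||_{H^1}^2 = 1694/15

The H^1 norm (squared) on an interval (0, L) is
  ||u||_{H^1}^2 = ∫_0^L u(x)^2 dx + ∫_0^L u'(x)^2 dx.
Compute u'(x) = 4*x + 2.
Then u(x)^2 = 4*x**4 + 8*x**3 - 8*x**2 - 12*x + 9 and u'(x)^2 = 16*x**2 + 16*x + 4.
Integrate each monomial from 0 to 2 using ∫_0^2 c·x^n dx = c·2^(n+1)/(n+1):
  ∫_0^2 u(x)^2 dx = ∫_0^2 (4*x^4 + 8*x^3 - 8*x^2 - 12*x + 9) dx. Term by term:
    ∫_0^2 4*x^4 dx = 128/5;  ∫_0^2 8*x^3 dx = 32;  ∫_0^2 -8*x^2 dx = -64/3;
    ∫_0^2 -12*x dx = -24;  ∫_0^2 9 dx = 18.
  Sum: 128/5 + 32 − 64/3 − 24 + 18 = 454/15.
  ∫_0^2 u'(x)^2 dx = ∫_0^2 (16*x^2 + 16*x + 4) dx. Term by term:
    ∫_0^2 16*x^2 dx = 128/3;  ∫_0^2 16*x dx = 32;  ∫_0^2 4 dx = 8.
  Sum: 128/3 + 32 + 8 = 248/3.
Adding: ||u||_{H^1}^2 = 454/15 + 248/3 = 1694/15.


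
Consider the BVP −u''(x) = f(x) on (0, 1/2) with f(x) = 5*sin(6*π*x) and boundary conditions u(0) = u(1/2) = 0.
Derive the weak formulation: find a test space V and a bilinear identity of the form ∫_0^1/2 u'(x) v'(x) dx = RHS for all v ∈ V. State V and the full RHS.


V = H^1_0(0, 1/2) (so v(0) = v(1/2) = 0); weak form: ∫_0^1/2 u'v' dx = ∫_0^1/2 (5*sin(6*π*x)) v dx for all v ∈ V.

Multiply both sides by a test function v and integrate from 0 to 1/2:
  ∫_0^1/2 −u''(x) v(x) dx = ∫_0^1/2 f(x) v(x) dx.
Integrate the LHS by parts once:
  ∫_0^1/2 −u'' v dx = −[u'(x) v(x)]_0^1/2 + ∫_0^1/2 u'(x) v'(x) dx.
Thus ∫_0^1/2 u'(x) v'(x) dx = ∫_0^1/2 f(x) v(x) dx + [u'(x) v(x)]_0^1/2.
Choose V so that boundary terms are either known or forced to vanish.
u is Dirichlet: u(0) = u(1/2) = 0. Let V = H^1_0(0, 1/2); then v(0) = v(1/2) = 0, and [u' v]_0^1/2 = 0.
Weak formulation: find u (satisfying any essential BC) such that ∫_0^1/2 u'(x) v'(x) dx = ∫_0^1/2 f v dx for all v ∈ V.
Substituting f(x) = 5*sin(6*π*x), the right-hand side is ∫_0^1/2 (5*sin(6*π*x)) v dx.


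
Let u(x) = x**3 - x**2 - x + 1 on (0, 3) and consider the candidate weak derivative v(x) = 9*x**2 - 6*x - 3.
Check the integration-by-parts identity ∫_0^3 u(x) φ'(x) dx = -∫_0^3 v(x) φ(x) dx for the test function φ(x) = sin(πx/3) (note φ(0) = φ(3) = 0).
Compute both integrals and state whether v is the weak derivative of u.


LHS = -57/π + 324/π^3, RHS = -171/π + 972/π^3. No, v is not the weak derivative of u.

u(x) = x**3 - x**2 - x + 1, classical derivative u'(x) = 3*x**2 - 2*x - 1.
φ(x) = sin(πx/3), so φ'(x) = π*cos(π*x/3)/3.
Note φ(0) = φ(3) = 0, so the boundary term u·φ vanishes.
LHS = ∫_0^3 u(x) φ'(x) dx = ∫_0^3 (π*x^3*cos(π*x/3)/3 - π*x^2*cos(π*x/3)/3 - π*x*cos(π*x/3)/3 + π*cos(π*x/3)/3) dx. Term by term:
  ∫_0^3 π*cos(π*x/3)/3 dx = 0;  ∫_0^3 -π*x*cos(π*x/3)/3 dx = 6/π;  ∫_0^3 -π*x^2*cos(π*x/3)/3 dx = 18/π;
  ∫_0^3 π*x^3*cos(π*x/3)/3 dx = -81/π + 324/π^3.
Sum: 0 + 6/π + 18/π + -81/π + 324/π^3 = -57/π + 324/π^3.
So LHS = -57/π + 324/π^3.
∫_0^3 v(x) φ(x) dx = ∫_0^3 (9*x^2*sin(π*x/3) - 6*x*sin(π*x/3) - 3*sin(π*x/3)) dx. Term by term:
  ∫_0^3 -3*sin(π*x/3) dx = -18/π;  ∫_0^3 -6*x*sin(π*x/3) dx = -54/π;  ∫_0^3 9*x^2*sin(π*x/3) dx = -972/π^3 + 243/π.
Sum: -18/π − 54/π + -972/π^3 + 243/π = -972/π^3 + 171/π.
So RHS = -∫_0^3 v(x) φ(x) dx = -171/π + 972/π^3.
LHS − RHS = -648/π^3 + 114/π ≠ 0, so the identity fails.
(For a valid weak derivative the identity must hold for EVERY test function, in particular this one. The failure shows v is NOT the weak derivative of u.)
Correct weak derivative would be u'(x) = 3*x**2 - 2*x - 1.


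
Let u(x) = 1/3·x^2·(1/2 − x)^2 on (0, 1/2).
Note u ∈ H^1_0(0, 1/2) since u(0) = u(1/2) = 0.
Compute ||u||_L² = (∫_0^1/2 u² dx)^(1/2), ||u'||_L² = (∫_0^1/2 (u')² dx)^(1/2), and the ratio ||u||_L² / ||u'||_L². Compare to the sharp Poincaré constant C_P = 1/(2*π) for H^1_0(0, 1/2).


||u||_L² / ||u'||_L² = sqrt(3)/12 < C_P = 1/(2*π).

u(x) = 1/3·x^2·(1/2 − x)^2, so u'(x) = x*(2*x - 1)*(4*x - 1)/6.
u(x) = 1/3·x^2·(1/2 − x)^2 vanishes at x = 0 and x = 1/2, so u ∈ H^1_0(0, 1/2). Differentiate via the product rule and integrate the resulting polynomials term by term.
  ∫_0^1/2 u² dx = ∫_0^1/2 (x^8/9 - 2*x^7/9 + x^6/6 - x^5/18 + x^4/144) dx. Term by term:
    ∫_0^1/2 x^8/9 dx = 1/41472;  ∫_0^1/2 -2*x^7/9 dx = -1/9216;  ∫_0^1/2 x^6/6 dx = 1/5376;
    ∫_0^1/2 -x^5/18 dx = -1/6912;  ∫_0^1/2 x^4/144 dx = 1/23040.
  Sum: 1/41472 − 1/9216 + 1/5376 − 1/6912 + 1/23040 = 1/2903040.
  ∫_0^1/2 (u')² dx = ∫_0^1/2 (16*x^6/9 - 8*x^5/3 + 13*x^4/9 - x^3/3 + x^2/36) dx. Term by term:
    ∫_0^1/2 16*x^6/9 dx = 1/504;  ∫_0^1/2 -8*x^5/3 dx = -1/144;  ∫_0^1/2 13*x^4/9 dx = 13/1440;
    ∫_0^1/2 -x^3/3 dx = -1/192;  ∫_0^1/2 x^2/36 dx = 1/864.
  Sum: 1/504 − 1/144 + 13/1440 − 1/192 + 1/864 = 1/60480.
∫_0^1/2 u² dx = 1/2903040, so ||u||_L² = sqrt(35)/10080.
∫_0^1/2 (u')² dx = 1/60480, so ||u'||_L² = sqrt(105)/2520.
Ratio ||u||_L² / ||u'||_L² = sqrt(3)/12.
Sharp Poincaré constant on H^1_0(0, 1/2) is C_P = L/π = 1/(2*π), achieved by sin(2*π·x).
A polynomial bump cannot attain the sharp Poincaré constant (only the first sine eigenfunction does), so the ratio is strictly less than C_P, consistent with ||u||_L² ≤ C_P ||u'||_L².
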